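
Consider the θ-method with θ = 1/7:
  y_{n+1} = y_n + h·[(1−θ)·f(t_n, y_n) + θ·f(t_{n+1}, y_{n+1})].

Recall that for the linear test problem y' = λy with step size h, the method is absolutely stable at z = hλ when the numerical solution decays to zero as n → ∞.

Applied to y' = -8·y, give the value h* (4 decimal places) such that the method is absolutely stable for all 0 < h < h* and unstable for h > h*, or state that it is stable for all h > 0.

(-2.8000,0); λ=-8 ⇒ h* = (14/5)/8 = 0.3500.

On y'=λy, z=hλ:
  y_{n+1} = y_n + z·[6/7·y_n + 1/7·y_{n+1}] ⇒ (1 − 1/7z)y_{n+1} = (1 + 6/7z)y_n
  ⇒ R(z) = (1 + 6/7z)/(1 − 1/7z).

Find x<0 with |R(x)|<1.
x=-0.71: |R|=0.3554
R=−1: 1+6/7x = −1+1/7x ⇒ -5/7x=2 ⇒ x=2/(-5/7)=-2.8000
Confirm numerically:
  x=-2.117: |R|=0.62543 <1
  x=-2.071: |R|=0.59817 <1
  x=-1.811: |R|=0.43877 <1
  x=-1.586: |R|=0.29304 <1
  x=-3.336: |R|=1.25929 >1
  x=-3.014: |R|=1.10685 >1
  x=-2.836: |R|=1.01830 >1
So |R|<1 on (-2.8000, 0).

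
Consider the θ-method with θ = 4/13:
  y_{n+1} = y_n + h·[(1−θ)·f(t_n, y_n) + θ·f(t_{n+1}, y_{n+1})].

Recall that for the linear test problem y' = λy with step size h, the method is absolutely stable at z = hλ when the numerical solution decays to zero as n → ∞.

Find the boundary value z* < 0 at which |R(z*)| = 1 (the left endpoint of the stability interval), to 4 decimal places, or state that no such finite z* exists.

Set f=λy, z=hλ:
  y_{n+1} = y_n + z·[9/13·y_n + 4/13·y_{n+1}] ⇒ (1 − 4/13z)y_{n+1} = (1 + 9/13z)y_n
  Hence R(z) = (1 + 9/13z)/(1 − 4/13z).

Find x<0 with |R(x)|<1.
x=-1.57: |R|=0.0586
R=−1: 1+9/13x = −1+4/13x ⇒ -5/13x=2 ⇒ x=2/(-5/13)=-5.2000
Confirm numerically:
  x=-3.733: |R|=0.73740 <1
  x=-3.109: |R|=0.58897 <1
  x=-2.955: |R|=0.54774 <1
  x=-2.938: |R|=0.54307 <1
  x=-5.661: |R|=1.06467 >1
  x=-5.382: |R|=1.02636 >1
  x=-5.345: |R|=1.02109 >1
Interval (-5.2000, 0).

z* = -5.2000.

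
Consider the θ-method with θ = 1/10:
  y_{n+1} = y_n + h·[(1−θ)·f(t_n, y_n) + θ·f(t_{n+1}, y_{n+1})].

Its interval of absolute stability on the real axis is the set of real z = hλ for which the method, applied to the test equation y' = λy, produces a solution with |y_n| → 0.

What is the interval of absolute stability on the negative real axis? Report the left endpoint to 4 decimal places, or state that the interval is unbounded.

z∈(-2.5000,0).

With y'=λy (z=hλ):
  y_{n+1} = y_n + z·[9/10·y_n + 1/10·y_{n+1}] ⇒ (1 − 1/10z)y_{n+1} = (1 + 9/10z)y_n
  ⇒ R(z) = (1 + 9/10z)/(1 − 1/10z).

Need |R(x)|<1, x<0.
x=-0.86: |R|=0.2081
R=−1: 1+9/10x = −1+1/10x ⇒ -4/5x=2 ⇒ x=2/(-4/5)=-2.5000
Confirm numerically:
  x=-2.399: |R|=0.93483 <1
  x=-2.087: |R|=0.72665 <1
  x=-1.922: |R|=0.61215 <1
  x=-1.488: |R|=0.29526 <1
  x=-2.861: |R|=1.22455 >1
  x=-2.817: |R|=1.19786 >1
  x=-2.729: |R|=1.14392 >1
So |R|<1 on (-2.5000, 0).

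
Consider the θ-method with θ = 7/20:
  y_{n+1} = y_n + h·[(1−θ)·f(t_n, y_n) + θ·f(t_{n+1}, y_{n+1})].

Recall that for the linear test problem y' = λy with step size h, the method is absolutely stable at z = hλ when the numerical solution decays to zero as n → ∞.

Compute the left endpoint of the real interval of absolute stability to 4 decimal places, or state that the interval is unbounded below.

Test eqn y'=λy, z=hλ:
  y_{n+1} = y_n + z·[13/20·y_n + 7/20·y_{n+1}] ⇒ (1 − 7/20z)y_{n+1} = (1 + 13/20z)y_n
  R(z) = (1 + 13/20z)/(1 − 7/20z).

Boundary: |R(x)|=1, x<0.
x=-1.11: |R|=0.2006
R=−1: 1+13/20x = −1+7/20x ⇒ -3/10x=2 ⇒ x=2/(-3/10)=-6.6667
Confirm numerically:
  x=-5.556: |R|=0.88684 <1
  x=-3.868: |R|=0.64330 <1
  x=-2.786: |R|=0.41056 <1
  x=-7.238: |R|=1.04851 >1
  x=-6.790: |R|=1.01096 >1
Stable set (-6.6667, 0).

left endpoint -6.6667.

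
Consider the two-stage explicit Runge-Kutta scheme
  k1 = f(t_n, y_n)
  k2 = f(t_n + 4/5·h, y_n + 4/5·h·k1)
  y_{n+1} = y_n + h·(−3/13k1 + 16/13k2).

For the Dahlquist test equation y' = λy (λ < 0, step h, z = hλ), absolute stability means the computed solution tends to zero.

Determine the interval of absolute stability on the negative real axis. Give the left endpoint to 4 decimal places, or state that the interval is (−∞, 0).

(-1.0156, 0).

On y'=λy, z=hλ:
  k1=λy_n ⇒ h·k1=z·y_n;  k2=λ(1+4/5z)y_n ⇒ h·k2=z(1+4/5z)y_n
  y_{n+1}/y_n = 1 − 3/13z + 16/13z(1+4/5z) = 1 + z + 64/65z²
  R(z) = 1 + z + 64/65z².

Need |R(x)|<1, x<0.
x=-0.83: |R|=0.8483
R=1: x+64/65x²=0 ⇒ x=−65/64=-1.0156; min R=1−1/(4·64/65)=0.7461>−1
Confirm numerically:
  x=-0.787: |R|=0.82284 <1
  x=-0.655: |R|=0.76742 <1
  x=-0.449: |R|=0.74950 <1
  x=-0.440: |R|=0.75062 <1
  x=-1.548: |R|=1.81144 >1
  x=-1.429: |R|=1.58162 >1
  x=-1.313: |R|=1.38445 >1
Interval (-1.0156, 0).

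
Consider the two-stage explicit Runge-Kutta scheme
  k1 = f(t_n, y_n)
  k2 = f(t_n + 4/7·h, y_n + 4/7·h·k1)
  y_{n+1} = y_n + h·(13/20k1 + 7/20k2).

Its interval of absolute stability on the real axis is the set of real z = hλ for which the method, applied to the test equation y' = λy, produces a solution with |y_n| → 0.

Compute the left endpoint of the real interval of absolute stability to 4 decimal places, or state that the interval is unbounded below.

left endpoint -5.0000.

On y'=λy, z=hλ:
  k1=λy_n ⇒ h·k1=z·y_n;  k2=λ(1+4/7z)y_n ⇒ h·k2=z(1+4/7z)y_n
  y_{n+1}/y_n = 1 + 13/20z + 7/20z(1+4/7z) = 1 + z + 1/5z²
  ⇒ R(z) = 1 + z + 1/5z².

Boundary: |R(x)|=1, x<0.
x=-0.39: |R|=0.6404
R=1: x+1/5x²=0 ⇒ x=−5=-5.0000; min R=1−1/(4·1/5)=-0.2500>−1
Confirm numerically:
  x=-4.434: |R|=0.49807 <1
  x=-3.614: |R|=0.00180 <1
  x=-3.578: |R|=0.01758 <1
  x=-2.965: |R|=0.20676 <1
  x=-5.512: |R|=1.56443 >1
  x=-5.300: |R|=1.31800 >1
  x=-5.056: |R|=1.05663 >1
Interval (-5.0000, 0).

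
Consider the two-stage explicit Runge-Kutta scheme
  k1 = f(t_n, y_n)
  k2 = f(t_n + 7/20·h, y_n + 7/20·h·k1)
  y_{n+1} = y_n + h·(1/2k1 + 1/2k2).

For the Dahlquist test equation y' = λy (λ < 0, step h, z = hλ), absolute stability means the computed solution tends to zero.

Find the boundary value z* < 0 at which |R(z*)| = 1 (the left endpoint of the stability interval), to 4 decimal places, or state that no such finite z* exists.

Set f=λy, z=hλ:
  k1=λy_n ⇒ h·k1=z·y_n;  k2=λ(1+7/20z)y_n ⇒ h·k2=z(1+7/20z)y_n
  y_{n+1}/y_n = 1 + 1/2z + 1/2z(1+7/20z) = 1 + z + 7/40z²
  Hence R(z) = 1 + z + 7/40z².

Need |R(x)|<1, x<0.
x=-1.71: |R|=0.1983
R=1: x+7/40x²=0 ⇒ x=−40/7=-5.7143; min R=1−1/(4·7/40)=-0.4286>−1
Confirm numerically:
  x=-4.145: |R|=0.13832 <1
  x=-3.961: |R|=0.21533 <1
  x=-3.610: |R|=0.32938 <1
  x=-2.565: |R|=0.41364 <1
  x=-6.216: |R|=1.54576 >1
  x=-5.797: |R|=1.08391 >1
Interval (-5.7143, 0).

left endpoint -5.7143.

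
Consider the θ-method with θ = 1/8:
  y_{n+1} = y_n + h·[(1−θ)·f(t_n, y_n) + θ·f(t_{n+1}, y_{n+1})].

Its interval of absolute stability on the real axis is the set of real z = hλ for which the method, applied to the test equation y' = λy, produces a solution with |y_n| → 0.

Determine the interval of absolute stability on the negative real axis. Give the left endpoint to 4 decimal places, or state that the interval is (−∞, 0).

On y'=λy, z=hλ:
  y_{n+1} = y_n + z·[7/8·y_n + 1/8·y_{n+1}] ⇒ (1 − 1/8z)y_{n+1} = (1 + 7/8z)y_n
  Hence R(z) = (1 + 7/8z)/(1 − 1/8z).

Need |R(x)|<1, x<0.
x=-1.49: |R|=0.2561
R=−1: 1+7/8x = −1+1/8x ⇒ -3/4x=2 ⇒ x=2/(-3/4)=-2.6667
Confirm numerically:
  x=-2.230: |R|=0.74389 <1
  x=-1.987: |R|=0.59167 <1
  x=-1.898: |R|=0.53405 <1
  x=-1.076: |R|=0.05156 <1
  x=-3.192: |R|=1.28163 >1
  x=-2.728: |R|=1.03430 >1
Stable set (-2.6667, 0).

z∈(-2.6667,0).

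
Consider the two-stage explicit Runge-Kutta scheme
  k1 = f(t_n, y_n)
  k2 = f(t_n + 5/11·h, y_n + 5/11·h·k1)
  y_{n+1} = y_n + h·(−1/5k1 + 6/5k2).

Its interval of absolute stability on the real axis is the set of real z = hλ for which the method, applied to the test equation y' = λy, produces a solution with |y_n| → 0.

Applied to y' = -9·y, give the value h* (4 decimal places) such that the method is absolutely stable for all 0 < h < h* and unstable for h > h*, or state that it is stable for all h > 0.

(-1.8333,0); λ=-9 ⇒ h* = (11/6)/9 = 0.2037.

Set f=λy, z=hλ:
  k1=λy_n ⇒ h·k1=z·y_n;  k2=λ(1+5/11z)y_n ⇒ h·k2=z(1+5/11z)y_n
  y_{n+1}/y_n = 1 − 1/5z + 6/5z(1+5/11z) = 1 + z + 6/11z²
  so R(z) = 1 + z + 6/11z².

Find x<0 with |R(x)|<1.
x=-1.67: |R|=0.8512
R=1: x+6/11x²=0 ⇒ x=−11/6=-1.8333; min R=1−1/(4·6/11)=0.5417>−1
Confirm numerically:
  x=-1.650: |R|=0.83500 <1
  x=-1.385: |R|=0.66130 <1
  x=-1.198: |R|=0.58484 <1
  x=-0.989: |R|=0.54452 <1
  x=-2.354: |R|=1.66854 >1
  x=-2.341: |R|=1.64824 >1
Stable set (-1.8333, 0).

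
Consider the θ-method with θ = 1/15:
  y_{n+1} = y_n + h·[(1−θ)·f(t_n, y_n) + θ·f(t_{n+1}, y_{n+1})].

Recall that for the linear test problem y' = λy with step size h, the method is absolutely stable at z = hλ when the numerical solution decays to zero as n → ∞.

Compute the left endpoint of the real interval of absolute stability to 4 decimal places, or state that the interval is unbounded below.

With y'=λy (z=hλ):
  y_{n+1} = y_n + z·[14/15·y_n + 1/15·y_{n+1}] ⇒ (1 − 1/15z)y_{n+1} = (1 + 14/15z)y_n
  Hence R(z) = (1 + 14/15z)/(1 − 1/15z).

Find x<0 with |R(x)|<1.
x=-1: |R|=0.0625
R=−1: 1+14/15x = −1+1/15x ⇒ -13/15x=2 ⇒ x=2/(-13/15)=-2.3077
Confirm numerically:
  x=-2.081: |R|=0.82747 <1
  x=-1.612: |R|=0.45557 <1
  x=-1.491: |R|=0.35619 <1
  x=-1.212: |R|=0.12139 <1
  x=-2.746: |R|=1.32109 >1
  x=-2.648: |R|=1.25068 >1
  x=-2.572: |R|=1.19554 >1
Stable set (-2.3077, 0).

left endpoint -2.3077.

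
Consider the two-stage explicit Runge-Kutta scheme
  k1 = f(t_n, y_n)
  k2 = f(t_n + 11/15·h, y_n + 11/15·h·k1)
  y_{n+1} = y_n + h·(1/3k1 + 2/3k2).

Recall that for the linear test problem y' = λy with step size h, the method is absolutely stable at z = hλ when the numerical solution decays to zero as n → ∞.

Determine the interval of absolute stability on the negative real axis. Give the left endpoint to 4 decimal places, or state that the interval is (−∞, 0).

(-2.0455, 0).

Set f=λy, z=hλ:
  k1=λy_n ⇒ h·k1=z·y_n;  k2=λ(1+11/15z)y_n ⇒ h·k2=z(1+11/15z)y_n
  y_{n+1}/y_n = 1 + 1/3z + 2/3z(1+11/15z) = 1 + z + 22/45z²
  R(z) = 1 + z + 22/45z².

Find x<0 with |R(x)|<1.
x=-0.78: |R|=0.5174
R=1: x+22/45x²=0 ⇒ x=−45/22=-2.0455; min R=1−1/(4·22/45)=0.4886>−1
Confirm numerically:
  x=-2.015: |R|=0.97000 <1
  x=-1.708: |R|=0.71822 <1
  x=-0.822: |R|=0.50833 <1
  x=-2.547: |R|=1.62452 >1
  x=-2.284: |R|=1.26637 >1
Interval (-2.0455, 0).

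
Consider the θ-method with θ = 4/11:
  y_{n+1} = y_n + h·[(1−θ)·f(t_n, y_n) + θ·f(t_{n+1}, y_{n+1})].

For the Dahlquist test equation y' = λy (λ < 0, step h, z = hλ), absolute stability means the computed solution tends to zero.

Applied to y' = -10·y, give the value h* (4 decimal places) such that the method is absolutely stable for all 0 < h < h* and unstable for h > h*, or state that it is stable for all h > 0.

(-7.3333,0); λ=-10 ⇒ h* = (22/3)/10 = 0.7333.

Test eqn y'=λy, z=hλ:
  y_{n+1} = y_n + z·[7/11·y_n + 4/11·y_{n+1}] ⇒ (1 − 4/11z)y_{n+1} = (1 + 7/11z)y_n
  Hence R(z) = (1 + 7/11z)/(1 − 4/11z).

Boundary: |R(x)|=1, x<0.
x=-0.74: |R|=0.4169
R=−1: 1+7/11x = −1+4/11x ⇒ -3/11x=2 ⇒ x=2/(-3/11)=-7.3333
Confirm numerically:
  x=-6.580: |R|=0.93944 <1
  x=-6.522: |R|=0.93437 <1
  x=-5.353: |R|=0.81670 <1
  x=-4.622: |R|=0.72416 <1
  x=-7.833: |R|=1.03541 >1
  x=-7.716: |R|=1.02742 >1
  x=-7.638: |R|=1.02200 >1
Interval (-7.3333, 0).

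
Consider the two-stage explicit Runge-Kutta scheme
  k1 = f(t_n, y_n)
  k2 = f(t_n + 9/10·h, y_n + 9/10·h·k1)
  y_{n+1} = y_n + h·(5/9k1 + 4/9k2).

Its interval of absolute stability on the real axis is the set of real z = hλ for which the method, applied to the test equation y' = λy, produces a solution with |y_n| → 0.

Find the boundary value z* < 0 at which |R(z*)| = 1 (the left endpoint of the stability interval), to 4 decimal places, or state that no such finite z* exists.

With y'=λy (z=hλ):
  k1=λy_n ⇒ h·k1=z·y_n;  k2=λ(1+9/10z)y_n ⇒ h·k2=z(1+9/10z)y_n
  y_{n+1}/y_n = 1 + 5/9z + 4/9z(1+9/10z) = 1 + z + 2/5z²
  R(z) = 1 + z + 2/5z².

Solve |R(x)|<1 on ℝ⁻.
x=-1.76: |R|=0.4790
R=1: x+2/5x²=0 ⇒ x=−5/2=-2.5000; min R=1−1/(4·2/5)=0.3750>−1
Confirm numerically:
  x=-2.466: |R|=0.96646 <1
  x=-1.881: |R|=0.53426 <1
  x=-1.381: |R|=0.38186 <1
  x=-1.056: |R|=0.39005 <1
  x=-2.881: |R|=1.43906 >1
  x=-2.567: |R|=1.06880 >1
So |R|<1 on (-2.5000, 0).

left endpoint -2.5000.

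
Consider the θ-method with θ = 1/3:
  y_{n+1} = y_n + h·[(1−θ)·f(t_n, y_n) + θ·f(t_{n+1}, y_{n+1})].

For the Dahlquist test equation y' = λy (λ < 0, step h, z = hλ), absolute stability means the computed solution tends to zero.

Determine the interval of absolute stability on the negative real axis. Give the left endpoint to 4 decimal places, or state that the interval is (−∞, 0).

(-6.0000, 0).

On y'=λy, z=hλ:
  y_{n+1} = y_n + z·[2/3·y_n + 1/3·y_{n+1}] ⇒ (1 − 1/3z)y_{n+1} = (1 + 2/3z)y_n
  so R(z) = (1 + 2/3z)/(1 − 1/3z).

Solve |R(x)|<1 on ℝ⁻.
x=-1.42: |R|=0.0362
R=−1: 1+2/3x = −1+1/3x ⇒ -1/3x=2 ⇒ x=2/(-1/3)=-6.0000
Confirm numerically:
  x=-4.183: |R|=0.74704 <1
  x=-3.191: |R|=0.54628 <1
  x=-3.085: |R|=0.52095 <1
  x=-6.183: |R|=1.01993 >1
  x=-6.141: |R|=1.01543 >1
  x=-6.109: |R|=1.01197 >1
Interval (-6.0000, 0).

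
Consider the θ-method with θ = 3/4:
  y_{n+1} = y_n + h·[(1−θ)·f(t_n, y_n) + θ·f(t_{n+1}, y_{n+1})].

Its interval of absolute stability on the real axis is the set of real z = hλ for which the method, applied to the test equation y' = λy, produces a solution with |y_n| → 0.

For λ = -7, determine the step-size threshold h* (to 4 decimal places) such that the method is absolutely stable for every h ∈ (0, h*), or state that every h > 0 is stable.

(−∞, 0) — no finite endpoint. Any h>0 works for λ=-7.

With y'=λy (z=hλ):
  y_{n+1} = y_n + z·[1/4·y_n + 3/4·y_{n+1}] ⇒ (1 − 3/4z)y_{n+1} = (1 + 1/4z)y_n
  so R(z) = (1 + 1/4z)/(1 − 3/4z).

Boundary: |R(x)|=1, x<0.
x=-0.66: |R|=0.5585
x=-2: |R|=0.2000
x=-10: |R|=0.1765
x=-100: |R|=0.3158
θ=3/4≥1/2 ⇒ |1+1/4x|<|1−3/4x| ∀x<0 ⇒ unbounded interval.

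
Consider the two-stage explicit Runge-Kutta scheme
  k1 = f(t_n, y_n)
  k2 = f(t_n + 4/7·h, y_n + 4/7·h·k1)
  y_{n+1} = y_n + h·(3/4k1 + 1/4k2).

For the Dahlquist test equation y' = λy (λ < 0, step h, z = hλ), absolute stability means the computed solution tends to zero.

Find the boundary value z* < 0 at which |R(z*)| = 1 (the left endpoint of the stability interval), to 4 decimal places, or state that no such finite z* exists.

left endpoint -7.0000.

Set f=λy, z=hλ:
  k1=λy_n ⇒ h·k1=z·y_n;  k2=λ(1+4/7z)y_n ⇒ h·k2=z(1+4/7z)y_n
  y_{n+1}/y_n = 1 + 3/4z + 1/4z(1+4/7z) = 1 + z + 1/7z²
  so R(z) = 1 + z + 1/7z².

Need |R(x)|<1, x<0.
x=-0.9: |R|=0.2157
R=1: x+1/7x²=0 ⇒ x=−7=-7.0000; min R=1−1/(4·1/7)=-0.7500>−1
Confirm numerically:
  x=-6.243: |R|=0.32486 <1
  x=-6.036: |R|=0.16876 <1
  x=-5.647: |R|=0.09148 <1
  x=-3.697: |R|=0.74446 <1
  x=-7.544: |R|=1.58628 >1
  x=-7.308: |R|=1.32155 >1
  x=-7.126: |R|=1.12827 >1
Stable set (-7.0000, 0).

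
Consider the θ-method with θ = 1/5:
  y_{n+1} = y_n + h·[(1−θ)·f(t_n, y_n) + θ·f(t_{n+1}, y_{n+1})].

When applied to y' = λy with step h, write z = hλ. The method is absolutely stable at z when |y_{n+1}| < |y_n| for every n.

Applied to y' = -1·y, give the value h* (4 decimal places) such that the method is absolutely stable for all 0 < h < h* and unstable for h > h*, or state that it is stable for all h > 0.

(-3.3333,0); λ=-1 ⇒ h* = (10/3)/1 = 3.3333.

Set f=λy, z=hλ:
  y_{n+1} = y_n + z·[4/5·y_n + 1/5·y_{n+1}] ⇒ (1 − 1/5z)y_{n+1} = (1 + 4/5z)y_n
  so R(z) = (1 + 4/5z)/(1 − 1/5z).

Need |R(x)|<1, x<0.
x=-0.67: |R|=0.4092
R=−1: 1+4/5x = −1+1/5x ⇒ -3/5x=2 ⇒ x=2/(-3/5)=-3.3333
Confirm numerically:
  x=-2.878: |R|=0.82661 <1
  x=-2.640: |R|=0.72775 <1
  x=-2.604: |R|=0.71226 <1
  x=-2.010: |R|=0.43367 <1
  x=-3.872: |R|=1.18215 >1
  x=-3.535: |R|=1.07088 >1
Interval (-3.3333, 0).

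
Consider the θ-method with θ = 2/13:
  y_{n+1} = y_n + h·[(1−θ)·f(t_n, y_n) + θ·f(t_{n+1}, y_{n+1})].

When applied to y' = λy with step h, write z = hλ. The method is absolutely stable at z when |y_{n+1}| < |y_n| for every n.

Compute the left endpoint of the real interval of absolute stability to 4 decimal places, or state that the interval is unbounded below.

Set f=λy, z=hλ:
  y_{n+1} = y_n + z·[11/13·y_n + 2/13·y_{n+1}] ⇒ (1 − 2/13z)y_{n+1} = (1 + 11/13z)y_n
  ⇒ R(z) = (1 + 11/13z)/(1 − 2/13z).

Need |R(x)|<1, x<0.
x=-0.63: |R|=0.4257
R=−1: 1+11/13x = −1+2/13x ⇒ -9/13x=2 ⇒ x=2/(-9/13)=-2.8889
Confirm numerically:
  x=-2.357: |R|=0.72976 <1
  x=-2.171: |R|=0.62744 <1
  x=-1.744: |R|=0.37506 <1
  x=-1.216: |R|=0.02436 <1
  x=-3.058: |R|=1.07962 >1
  x=-2.914: |R|=1.01200 >1
So |R|<1 on (-2.8889, 0).

z* = -2.8889.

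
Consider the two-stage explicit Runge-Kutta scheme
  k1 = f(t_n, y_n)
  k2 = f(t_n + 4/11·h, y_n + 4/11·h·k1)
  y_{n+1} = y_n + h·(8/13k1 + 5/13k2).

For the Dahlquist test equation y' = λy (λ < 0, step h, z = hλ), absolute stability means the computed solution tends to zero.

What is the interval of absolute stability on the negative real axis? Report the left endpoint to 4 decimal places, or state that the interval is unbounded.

(-7.1500, 0).

Set f=λy, z=hλ:
  k1=λy_n ⇒ h·k1=z·y_n;  k2=λ(1+4/11z)y_n ⇒ h·k2=z(1+4/11z)y_n
  y_{n+1}/y_n = 1 + 8/13z + 5/13z(1+4/11z) = 1 + z + 20/143z²
  R(z) = 1 + z + 20/143z².

Boundary: |R(x)|=1, x<0.
x=-0.54: |R|=0.5008
R=1: x+20/143x²=0 ⇒ x=−143/20=-7.1500; min R=1−1/(4·20/143)=-0.7875>−1
Confirm numerically:
  x=-5.991: |R|=0.02887 <1
  x=-5.242: |R|=0.39884 <1
  x=-4.532: |R|=0.65941 <1
  x=-4.170: |R|=0.73799 <1
  x=-7.383: |R|=1.24059 >1
  x=-7.367: |R|=1.22359 >1
Stable set (-7.1500, 0).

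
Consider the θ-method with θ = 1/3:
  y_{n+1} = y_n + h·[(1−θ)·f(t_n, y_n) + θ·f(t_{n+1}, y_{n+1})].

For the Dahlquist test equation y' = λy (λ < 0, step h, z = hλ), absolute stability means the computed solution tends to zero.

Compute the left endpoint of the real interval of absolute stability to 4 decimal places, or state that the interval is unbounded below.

z* = -6.0000.

With y'=λy (z=hλ):
  y_{n+1} = y_n + z·[2/3·y_n + 1/3·y_{n+1}] ⇒ (1 − 1/3z)y_{n+1} = (1 + 2/3z)y_n
  ⇒ R(z) = (1 + 2/3z)/(1 − 1/3z).

Boundary: |R(x)|=1, x<0.
x=-1.15: |R|=0.1687
R=−1: 1+2/3x = −1+1/3x ⇒ -1/3x=2 ⇒ x=2/(-1/3)=-6.0000
Confirm numerically:
  x=-5.783: |R|=0.97529 <1
  x=-5.459: |R|=0.93604 <1
  x=-2.758: |R|=0.43696 <1
  x=-2.420: |R|=0.33948 <1
  x=-6.576: |R|=1.06015 >1
  x=-6.366: |R|=1.03908 >1
  x=-6.244: |R|=1.02640 >1
Interval (-6.0000, 0).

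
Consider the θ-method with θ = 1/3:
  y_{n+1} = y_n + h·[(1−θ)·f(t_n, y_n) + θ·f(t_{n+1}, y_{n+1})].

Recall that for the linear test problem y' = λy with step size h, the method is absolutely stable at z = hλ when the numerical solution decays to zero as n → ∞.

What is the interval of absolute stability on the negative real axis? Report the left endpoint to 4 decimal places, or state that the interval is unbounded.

(-6.0000, 0).

Test eqn y'=λy, z=hλ:
  y_{n+1} = y_n + z·[2/3·y_n + 1/3·y_{n+1}] ⇒ (1 − 1/3z)y_{n+1} = (1 + 2/3z)y_n
  Hence R(z) = (1 + 2/3z)/(1 − 1/3z).

Find x<0 with |R(x)|<1.
x=-0.91: |R|=0.3018
R=−1: 1+2/3x = −1+1/3x ⇒ -1/3x=2 ⇒ x=2/(-1/3)=-6.0000
Confirm numerically:
  x=-5.972: |R|=0.99688 <1
  x=-5.737: |R|=0.96990 <1
  x=-4.891: |R|=0.85946 <1
  x=-2.511: |R|=0.36690 <1
  x=-6.522: |R|=1.05482 >1
  x=-6.413: |R|=1.04388 >1
  x=-6.049: |R|=1.00541 >1
Stable set (-6.0000, 0).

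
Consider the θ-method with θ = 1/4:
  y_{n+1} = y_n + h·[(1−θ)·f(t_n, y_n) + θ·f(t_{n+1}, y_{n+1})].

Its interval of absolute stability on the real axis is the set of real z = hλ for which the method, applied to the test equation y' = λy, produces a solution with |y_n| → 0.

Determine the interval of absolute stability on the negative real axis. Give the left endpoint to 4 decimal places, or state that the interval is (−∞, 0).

z∈(-4.0000,0).

On y'=λy, z=hλ:
  y_{n+1} = y_n + z·[3/4·y_n + 1/4·y_{n+1}] ⇒ (1 − 1/4z)y_{n+1} = (1 + 3/4z)y_n
  ⇒ R(z) = (1 + 3/4z)/(1 − 1/4z).

Boundary: |R(x)|=1, x<0.
x=-1.6: |R|=0.1429
R=−1: 1+3/4x = −1+1/4x ⇒ -1/2x=2 ⇒ x=2/(-1/2)=-4.0000
Confirm numerically:
  x=-3.480: |R|=0.86096 <1
  x=-2.671: |R|=0.60156 <1
  x=-1.984: |R|=0.32620 <1
  x=-4.262: |R|=1.06342 >1
  x=-4.197: |R|=1.04807 >1
  x=-4.103: |R|=1.02542 >1
Stable set (-4.0000, 0).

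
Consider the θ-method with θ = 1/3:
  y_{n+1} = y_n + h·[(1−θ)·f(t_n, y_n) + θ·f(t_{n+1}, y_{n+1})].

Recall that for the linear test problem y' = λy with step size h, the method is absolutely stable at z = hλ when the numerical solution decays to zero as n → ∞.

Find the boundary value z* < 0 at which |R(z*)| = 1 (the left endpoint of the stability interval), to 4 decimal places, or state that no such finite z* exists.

On y'=λy, z=hλ:
  y_{n+1} = y_n + z·[2/3·y_n + 1/3·y_{n+1}] ⇒ (1 − 1/3z)y_{n+1} = (1 + 2/3z)y_n
  so R(z) = (1 + 2/3z)/(1 − 1/3z).

Boundary: |R(x)|=1, x<0.
x=-0.75: |R|=0.4000
R=−1: 1+2/3x = −1+1/3x ⇒ -1/3x=2 ⇒ x=2/(-1/3)=-6.0000
Confirm numerically:
  x=-5.524: |R|=0.94416 <1
  x=-5.280: |R|=0.91304 <1
  x=-4.579: |R|=0.81251 <1
  x=-4.472: |R|=0.79550 <1
  x=-6.317: |R|=1.03402 >1
  x=-6.286: |R|=1.03080 >1
  x=-6.253: |R|=1.02734 >1
Interval (-6.0000, 0).

left endpoint -6.0000.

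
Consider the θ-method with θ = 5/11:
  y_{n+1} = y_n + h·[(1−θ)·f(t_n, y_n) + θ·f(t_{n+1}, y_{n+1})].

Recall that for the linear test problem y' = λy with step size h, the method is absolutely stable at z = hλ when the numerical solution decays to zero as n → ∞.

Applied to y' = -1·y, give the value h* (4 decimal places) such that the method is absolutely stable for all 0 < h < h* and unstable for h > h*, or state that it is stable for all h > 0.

(-22.0000,0); λ=-1 ⇒ h* = (22)/1 = 22.0000.

With y'=λy (z=hλ):
  y_{n+1} = y_n + z·[6/11·y_n + 5/11·y_{n+1}] ⇒ (1 − 5/11z)y_{n+1} = (1 + 6/11z)y_n
  ⇒ R(z) = (1 + 6/11z)/(1 − 5/11z).

Solve |R(x)|<1 on ℝ⁻.
x=-0.89: |R|=0.3663
R=−1: 1+6/11x = −1+5/11x ⇒ -1/11x=2 ⇒ x=2/(-1/11)=-22.0000
Confirm numerically:
  x=-21.021: |R|=0.99157 <1
  x=-14.682: |R|=0.91330 <1
  x=-10.519: |R|=0.81947 <1
  x=-22.123: |R|=1.00101 >1
  x=-22.064: |R|=1.00053 >1
So |R|<1 on (-22.0000, 0).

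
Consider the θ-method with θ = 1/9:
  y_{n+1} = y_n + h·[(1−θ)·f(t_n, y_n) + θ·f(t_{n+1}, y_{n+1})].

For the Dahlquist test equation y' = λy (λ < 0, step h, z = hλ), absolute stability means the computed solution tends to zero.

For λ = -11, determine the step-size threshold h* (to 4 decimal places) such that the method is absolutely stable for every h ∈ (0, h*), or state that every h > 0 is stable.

Test eqn y'=λy, z=hλ:
  y_{n+1} = y_n + z·[8/9·y_n + 1/9·y_{n+1}] ⇒ (1 − 1/9z)y_{n+1} = (1 + 8/9z)y_n
  so R(z) = (1 + 8/9z)/(1 − 1/9z).

Need |R(x)|<1, x<0.
x=-0.59: |R|=0.4463
R=−1: 1+8/9x = −1+1/9x ⇒ -7/9x=2 ⇒ x=2/(-7/9)=-2.5714
Confirm numerically:
  x=-2.551: |R|=0.98762 <1
  x=-2.262: |R|=0.80767 <1
  x=-1.468: |R|=0.26213 <1
  x=-1.247: |R|=0.09525 <1
  x=-2.983: |R|=1.24042 >1
  x=-2.668: |R|=1.05794 >1
Stable set (-2.5714, 0).

(-2.5714,0); λ=-11 ⇒ h* = (18/7)/11 = 0.2338.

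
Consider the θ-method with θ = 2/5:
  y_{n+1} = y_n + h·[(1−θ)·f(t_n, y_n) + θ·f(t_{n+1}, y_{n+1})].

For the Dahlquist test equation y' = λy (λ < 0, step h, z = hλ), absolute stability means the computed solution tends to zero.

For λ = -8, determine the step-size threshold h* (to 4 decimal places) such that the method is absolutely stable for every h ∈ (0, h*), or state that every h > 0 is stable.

Set f=λy, z=hλ:
  y_{n+1} = y_n + z·[3/5·y_n + 2/5·y_{n+1}] ⇒ (1 − 2/5z)y_{n+1} = (1 + 3/5z)y_n
  R(z) = (1 + 3/5z)/(1 − 2/5z).

Find x<0 with |R(x)|<1.
x=-0.74: |R|=0.4290
R=−1: 1+3/5x = −1+2/5x ⇒ -1/5x=2 ⇒ x=2/(-1/5)=-10.0000
Confirm numerically:
  x=-9.359: |R|=0.97297 <1
  x=-8.367: |R|=0.92486 <1
  x=-6.820: |R|=0.82940 <1
  x=-4.788: |R|=0.64243 <1
  x=-10.306: |R|=1.01195 >1
  x=-10.216: |R|=1.00849 >1
Stable set (-10.0000, 0).

(-10.0000,0); λ=-8 ⇒ h* = (10)/8 = 1.2500.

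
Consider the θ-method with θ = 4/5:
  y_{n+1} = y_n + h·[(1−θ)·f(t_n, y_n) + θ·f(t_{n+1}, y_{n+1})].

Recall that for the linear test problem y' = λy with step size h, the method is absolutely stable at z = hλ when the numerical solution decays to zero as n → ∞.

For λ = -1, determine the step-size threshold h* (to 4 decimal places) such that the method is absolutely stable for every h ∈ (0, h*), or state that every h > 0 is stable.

Set f=λy, z=hλ:
  y_{n+1} = y_n + z·[1/5·y_n + 4/5·y_{n+1}] ⇒ (1 − 4/5z)y_{n+1} = (1 + 1/5z)y_n
  Hence R(z) = (1 + 1/5z)/(1 − 4/5z).

Boundary: |R(x)|=1, x<0.
x=-1.76: |R|=0.2691
x=-2: |R|=0.2308
x=-10: |R|=0.1111
x=-100: |R|=0.2346
θ=4/5≥1/2 ⇒ |1+1/5x|<|1−4/5x| ∀x<0 ⇒ unbounded interval.

interval (−∞, 0). Any h>0 works for λ=-1.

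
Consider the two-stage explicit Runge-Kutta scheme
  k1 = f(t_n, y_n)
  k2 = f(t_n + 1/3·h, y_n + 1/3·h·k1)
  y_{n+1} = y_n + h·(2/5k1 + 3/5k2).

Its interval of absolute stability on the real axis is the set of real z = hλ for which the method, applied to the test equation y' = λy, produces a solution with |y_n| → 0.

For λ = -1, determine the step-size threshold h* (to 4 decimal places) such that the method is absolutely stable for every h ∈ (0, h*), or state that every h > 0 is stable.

(-5.0000,0); λ=-1 ⇒ h* = (5)/1 = 5.0000.

Test eqn y'=λy, z=hλ:
  k1=λy_n ⇒ h·k1=z·y_n;  k2=λ(1+1/3z)y_n ⇒ h·k2=z(1+1/3z)y_n
  y_{n+1}/y_n = 1 + 2/5z + 3/5z(1+1/3z) = 1 + z + 1/5z²
  R(z) = 1 + z + 1/5z².

Find x<0 with |R(x)|<1.
x=-1.68: |R|=0.1155
R=1: x+1/5x²=0 ⇒ x=−5=-5.0000; min R=1−1/(4·1/5)=-0.2500>−1
Confirm numerically:
  x=-4.184: |R|=0.31717 <1
  x=-3.975: |R|=0.18513 <1
  x=-2.996: |R|=0.20080 <1
  x=-2.049: |R|=0.20932 <1
  x=-5.563: |R|=1.62639 >1
  x=-5.331: |R|=1.35291 >1
  x=-5.037: |R|=1.03727 >1
Interval (-5.0000, 0).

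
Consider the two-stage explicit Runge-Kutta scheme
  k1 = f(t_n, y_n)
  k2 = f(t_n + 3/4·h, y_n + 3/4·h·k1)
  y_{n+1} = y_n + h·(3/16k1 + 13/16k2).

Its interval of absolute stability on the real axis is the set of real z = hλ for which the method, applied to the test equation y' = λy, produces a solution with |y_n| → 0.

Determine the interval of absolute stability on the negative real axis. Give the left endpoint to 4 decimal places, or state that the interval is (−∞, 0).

With y'=λy (z=hλ):
  k1=λy_n ⇒ h·k1=z·y_n;  k2=λ(1+3/4z)y_n ⇒ h·k2=z(1+3/4z)y_n
  y_{n+1}/y_n = 1 + 3/16z + 13/16z(1+3/4z) = 1 + z + 39/64z²
  Hence R(z) = 1 + z + 39/64z².

Find x<0 with |R(x)|<1.
x=-0.45: |R|=0.6734
R=1: x+39/64x²=0 ⇒ x=−64/39=-1.6410; min R=1−1/(4·39/64)=0.5897>−1
Confirm numerically:
  x=-1.274: |R|=0.71506 <1
  x=-1.075: |R|=0.62921 <1
  x=-0.776: |R|=0.59095 <1
  x=-2.204: |R|=1.75611 >1
  x=-1.909: |R|=1.31173 >1
Stable set (-1.6410, 0).

z∈(-1.6410,0).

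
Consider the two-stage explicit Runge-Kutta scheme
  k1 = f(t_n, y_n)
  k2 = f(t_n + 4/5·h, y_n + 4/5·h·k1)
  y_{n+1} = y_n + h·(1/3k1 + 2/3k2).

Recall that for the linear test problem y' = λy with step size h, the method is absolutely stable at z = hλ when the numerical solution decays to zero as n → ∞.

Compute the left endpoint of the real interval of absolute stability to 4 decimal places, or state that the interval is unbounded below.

With y'=λy (z=hλ):
  k1=λy_n ⇒ h·k1=z·y_n;  k2=λ(1+4/5z)y_n ⇒ h·k2=z(1+4/5z)y_n
  y_{n+1}/y_n = 1 + 1/3z + 2/3z(1+4/5z) = 1 + z + 8/15z²
  R(z) = 1 + z + 8/15z².

Find x<0 with |R(x)|<1.
x=-1.57: |R|=0.7446
R=1: x+8/15x²=0 ⇒ x=−15/8=-1.8750; min R=1−1/(4·8/15)=0.5312>−1
Confirm numerically:
  x=-1.798: |R|=0.92616 <1
  x=-1.380: |R|=0.63568 <1
  x=-1.372: |R|=0.63194 <1
  x=-1.214: |R|=0.57202 <1
  x=-2.341: |R|=1.58182 >1
  x=-2.082: |R|=1.22985 >1
  x=-1.992: |R|=1.12430 >1
Interval (-1.8750, 0).

left endpoint -1.8750.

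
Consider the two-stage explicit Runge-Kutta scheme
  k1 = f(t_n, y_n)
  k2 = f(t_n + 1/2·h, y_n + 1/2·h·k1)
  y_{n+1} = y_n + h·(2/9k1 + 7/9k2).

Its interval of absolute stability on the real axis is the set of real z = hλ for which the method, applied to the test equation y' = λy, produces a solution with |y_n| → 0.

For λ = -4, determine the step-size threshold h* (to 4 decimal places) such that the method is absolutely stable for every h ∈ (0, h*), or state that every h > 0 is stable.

(-2.5714,0); λ=-4 ⇒ h* = (18/7)/4 = 0.6429.

Test eqn y'=λy, z=hλ:
  k1=λy_n ⇒ h·k1=z·y_n;  k2=λ(1+1/2z)y_n ⇒ h·k2=z(1+1/2z)y_n
  y_{n+1}/y_n = 1 + 2/9z + 7/9z(1+1/2z) = 1 + z + 7/18z²
  ⇒ R(z) = 1 + z + 7/18z².

Need |R(x)|<1, x<0.
x=-0.46: |R|=0.6223
R=1: x+7/18x²=0 ⇒ x=−18/7=-2.5714; min R=1−1/(4·7/18)=0.3571>−1
Confirm numerically:
  x=-1.781: |R|=0.45254 <1
  x=-1.410: |R|=0.36315 <1
  x=-1.235: |R|=0.35814 <1
  x=-3.033: |R|=1.54442 >1
  x=-2.780: |R|=1.22549 >1
So |R|<1 on (-2.5714, 0).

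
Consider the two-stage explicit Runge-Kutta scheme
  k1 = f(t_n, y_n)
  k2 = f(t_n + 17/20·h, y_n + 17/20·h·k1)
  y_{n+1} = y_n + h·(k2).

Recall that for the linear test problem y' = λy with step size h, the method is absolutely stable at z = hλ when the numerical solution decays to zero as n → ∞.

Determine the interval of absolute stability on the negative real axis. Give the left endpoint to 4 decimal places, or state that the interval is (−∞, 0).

With y'=λy (z=hλ):
  k1=λy_n ⇒ h·k1=z·y_n;  k2=λ(1+17/20z)y_n ⇒ h·k2=z(1+17/20z)y_n
  y_{n+1}/y_n = 1 + z(1+17/20z) = 1 + z + 17/20z²
  ⇒ R(z) = 1 + z + 17/20z².

Need |R(x)|<1, x<0.
x=-1.66: |R|=1.6823
R=1: x+17/20x²=0 ⇒ x=−20/17=-1.1765; min R=1−1/(4·17/20)=0.7059>−1
Confirm numerically:
  x=-1.008: |R|=0.85565 <1
  x=-0.866: |R|=0.77146 <1
  x=-0.813: |R|=0.74882 <1
  x=-0.703: |R|=0.71708 <1
  x=-1.690: |R|=1.73768 >1
  x=-1.654: |R|=1.67136 >1
  x=-1.603: |R|=1.58117 >1
Stable set (-1.1765, 0).

z∈(-1.1765,0).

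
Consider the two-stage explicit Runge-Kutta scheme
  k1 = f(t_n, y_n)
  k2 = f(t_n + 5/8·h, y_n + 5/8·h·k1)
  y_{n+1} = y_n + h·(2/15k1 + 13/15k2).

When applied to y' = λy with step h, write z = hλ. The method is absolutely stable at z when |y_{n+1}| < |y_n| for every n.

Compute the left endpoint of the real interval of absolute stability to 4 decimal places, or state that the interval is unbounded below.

z* = -1.8462.

With y'=λy (z=hλ):
  k1=λy_n ⇒ h·k1=z·y_n;  k2=λ(1+5/8z)y_n ⇒ h·k2=z(1+5/8z)y_n
  y_{n+1}/y_n = 1 + 2/15z + 13/15z(1+5/8z) = 1 + z + 13/24z²
  so R(z) = 1 + z + 13/24z².

Find x<0 with |R(x)|<1.
x=-1.31: |R|=0.6196
R=1: x+13/24x²=0 ⇒ x=−24/13=-1.8462; min R=1−1/(4·13/24)=0.5385>−1
Confirm numerically:
  x=-1.508: |R|=0.72378 <1
  x=-1.406: |R|=0.66479 <1
  x=-1.246: |R|=0.59495 <1
  x=-2.150: |R|=1.35385 >1
  x=-2.042: |R|=1.21662 >1
Interval (-1.8462, 0).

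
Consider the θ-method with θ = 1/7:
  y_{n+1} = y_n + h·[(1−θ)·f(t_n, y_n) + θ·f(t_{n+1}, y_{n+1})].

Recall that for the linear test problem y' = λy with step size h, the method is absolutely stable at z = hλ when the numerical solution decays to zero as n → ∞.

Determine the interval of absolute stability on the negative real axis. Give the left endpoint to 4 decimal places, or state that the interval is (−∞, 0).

z∈(-2.8000,0).

Set f=λy, z=hλ:
  y_{n+1} = y_n + z·[6/7·y_n + 1/7·y_{n+1}] ⇒ (1 − 1/7z)y_{n+1} = (1 + 6/7z)y_n
  R(z) = (1 + 6/7z)/(1 − 1/7z).

Find x<0 with |R(x)|<1.
x=-0.58: |R|=0.4644
R=−1: 1+6/7x = −1+1/7x ⇒ -5/7x=2 ⇒ x=2/(-5/7)=-2.8000
Confirm numerically:
  x=-2.600: |R|=0.89583 <1
  x=-2.266: |R|=0.71185 <1
  x=-2.074: |R|=0.59996 <1
  x=-1.522: |R|=0.25018 <1
  x=-3.291: |R|=1.23856 >1
  x=-3.140: |R|=1.16765 >1
  x=-3.062: |R|=1.13019 >1
So |R|<1 on (-2.8000, 0).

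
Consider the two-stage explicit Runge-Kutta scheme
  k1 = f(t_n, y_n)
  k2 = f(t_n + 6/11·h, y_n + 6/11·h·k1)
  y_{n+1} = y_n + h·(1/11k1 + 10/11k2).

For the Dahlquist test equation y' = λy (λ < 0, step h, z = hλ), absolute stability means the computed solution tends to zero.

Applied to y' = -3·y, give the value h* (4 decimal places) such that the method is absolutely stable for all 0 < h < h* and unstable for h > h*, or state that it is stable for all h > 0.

(-2.0167,0); λ=-3 ⇒ h* = (121/60)/3 = 0.6722.

Test eqn y'=λy, z=hλ:
  k1=λy_n ⇒ h·k1=z·y_n;  k2=λ(1+6/11z)y_n ⇒ h·k2=z(1+6/11z)y_n
  y_{n+1}/y_n = 1 + 1/11z + 10/11z(1+6/11z) = 1 + z + 60/121z²
  Hence R(z) = 1 + z + 60/121z².

Need |R(x)|<1, x<0.
x=-1.63: |R|=0.6875
R=1: x+60/121x²=0 ⇒ x=−121/60=-2.0167; min R=1−1/(4·60/121)=0.4958>−1
Confirm numerically:
  x=-1.550: |R|=0.64132 <1
  x=-1.523: |R|=0.62718 <1
  x=-1.285: |R|=0.53379 <1
  x=-1.265: |R|=0.52850 <1
  x=-2.607: |R|=1.76314 >1
  x=-2.314: |R|=1.34117 >1
  x=-2.189: |R|=1.18706 >1
Interval (-2.0167, 0).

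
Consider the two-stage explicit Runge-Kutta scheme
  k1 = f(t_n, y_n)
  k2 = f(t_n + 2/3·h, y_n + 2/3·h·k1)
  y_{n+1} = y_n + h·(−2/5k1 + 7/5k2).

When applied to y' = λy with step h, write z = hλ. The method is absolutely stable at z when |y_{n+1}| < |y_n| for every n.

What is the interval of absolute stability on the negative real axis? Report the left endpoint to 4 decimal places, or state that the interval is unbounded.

With y'=λy (z=hλ):
  k1=λy_n ⇒ h·k1=z·y_n;  k2=λ(1+2/3z)y_n ⇒ h·k2=z(1+2/3z)y_n
  y_{n+1}/y_n = 1 − 2/5z + 7/5z(1+2/3z) = 1 + z + 14/15z²
  ⇒ R(z) = 1 + z + 14/15z².

Need |R(x)|<1, x<0.
x=-1.67: |R|=1.9330
R=1: x+14/15x²=0 ⇒ x=−15/14=-1.0714; min R=1−1/(4·14/15)=0.7321>−1
Confirm numerically:
  x=-0.881: |R|=0.84342 <1
  x=-0.774: |R|=0.78514 <1
  x=-0.687: |R|=0.75350 <1
  x=-1.626: |R|=1.84162 >1
  x=-1.476: |R|=1.55734 >1
So |R|<1 on (-1.0714, 0).

(-1.0714, 0).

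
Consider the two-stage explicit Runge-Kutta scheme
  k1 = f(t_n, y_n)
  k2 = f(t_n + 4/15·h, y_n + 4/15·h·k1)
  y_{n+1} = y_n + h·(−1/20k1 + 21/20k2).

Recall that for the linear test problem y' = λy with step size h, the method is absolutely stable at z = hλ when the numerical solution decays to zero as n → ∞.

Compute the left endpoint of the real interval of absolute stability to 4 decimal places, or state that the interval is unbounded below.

z* = -3.5714.

Test eqn y'=λy, z=hλ:
  k1=λy_n ⇒ h·k1=z·y_n;  k2=λ(1+4/15z)y_n ⇒ h·k2=z(1+4/15z)y_n
  y_{n+1}/y_n = 1 − 1/20z + 21/20z(1+4/15z) = 1 + z + 7/25z²
  R(z) = 1 + z + 7/25z².

Need |R(x)|<1, x<0.
x=-1.64: |R|=0.1131
R=1: x+7/25x²=0 ⇒ x=−25/7=-3.5714; min R=1−1/(4·7/25)=0.1071>−1
Confirm numerically:
  x=-3.182: |R|=0.65303 <1
  x=-1.969: |R|=0.11655 <1
  x=-1.794: |R|=0.10716 <1
  x=-4.084: |R|=1.58614 >1
  x=-3.821: |R|=1.26701 >1
  x=-3.735: |R|=1.17106 >1
So |R|<1 on (-3.5714, 0).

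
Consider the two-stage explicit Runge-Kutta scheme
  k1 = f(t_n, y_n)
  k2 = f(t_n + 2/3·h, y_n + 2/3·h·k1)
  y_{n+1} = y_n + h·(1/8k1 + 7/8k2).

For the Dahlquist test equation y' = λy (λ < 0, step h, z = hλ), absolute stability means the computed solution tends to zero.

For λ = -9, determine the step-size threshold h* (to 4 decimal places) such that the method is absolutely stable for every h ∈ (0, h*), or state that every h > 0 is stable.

On y'=λy, z=hλ:
  k1=λy_n ⇒ h·k1=z·y_n;  k2=λ(1+2/3z)y_n ⇒ h·k2=z(1+2/3z)y_n
  y_{n+1}/y_n = 1 + 1/8z + 7/8z(1+2/3z) = 1 + z + 7/12z²
  R(z) = 1 + z + 7/12z².

Need |R(x)|<1, x<0.
x=-1.22: |R|=0.6482
R=1: x+7/12x²=0 ⇒ x=−12/7=-1.7143; min R=1−1/(4·7/12)=0.5714>−1
Confirm numerically:
  x=-1.330: |R|=0.70186 <1
  x=-1.240: |R|=0.65693 <1
  x=-0.999: |R|=0.58317 <1
  x=-0.852: |R|=0.57144 <1
  x=-1.998: |R|=1.33067 >1
  x=-1.962: |R|=1.28351 >1
  x=-1.956: |R|=1.27580 >1
Stable set (-1.7143, 0).

(-1.7143,0); λ=-9 ⇒ h* = (12/7)/9 = 0.1905.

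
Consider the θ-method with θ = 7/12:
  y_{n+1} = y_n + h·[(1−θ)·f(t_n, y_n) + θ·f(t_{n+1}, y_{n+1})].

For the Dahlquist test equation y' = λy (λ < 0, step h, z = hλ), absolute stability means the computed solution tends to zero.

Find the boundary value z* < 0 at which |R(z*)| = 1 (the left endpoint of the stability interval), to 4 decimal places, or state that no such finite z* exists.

interval (−∞, 0).

With y'=λy (z=hλ):
  y_{n+1} = y_n + z·[5/12·y_n + 7/12·y_{n+1}] ⇒ (1 − 7/12z)y_{n+1} = (1 + 5/12z)y_n
  Hence R(z) = (1 + 5/12z)/(1 − 7/12z).

Solve |R(x)|<1 on ℝ⁻.
x=-0.87: |R|=0.4229
x=-2: |R|=0.0769
x=-10: |R|=0.4634
x=-100: |R|=0.6854
θ=7/12≥1/2 ⇒ |1+5/12x|<|1−7/12x| ∀x<0 ⇒ stable on all of ℝ⁻.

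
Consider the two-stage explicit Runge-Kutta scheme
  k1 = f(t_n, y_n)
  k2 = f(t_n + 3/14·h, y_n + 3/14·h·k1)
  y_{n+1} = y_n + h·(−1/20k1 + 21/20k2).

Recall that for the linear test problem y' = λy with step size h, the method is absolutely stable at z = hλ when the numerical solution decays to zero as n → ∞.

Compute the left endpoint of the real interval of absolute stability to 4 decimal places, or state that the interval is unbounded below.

Test eqn y'=λy, z=hλ:
  k1=λy_n ⇒ h·k1=z·y_n;  k2=λ(1+3/14z)y_n ⇒ h·k2=z(1+3/14z)y_n
  y_{n+1}/y_n = 1 − 1/20z + 21/20z(1+3/14z) = 1 + z + 9/40z²
  Hence R(z) = 1 + z + 9/40z².

Need |R(x)|<1, x<0.
x=-0.31: |R|=0.7116
R=1: x+9/40x²=0 ⇒ x=−40/9=-4.4444; min R=1−1/(4·9/40)=-0.1111>−1
Confirm numerically:
  x=-3.970: |R|=0.57620 <1
  x=-2.844: |R|=0.02412 <1
  x=-2.056: |R|=0.10489 <1
  x=-1.976: |R|=0.09747 <1
  x=-4.907: |R|=1.51070 >1
  x=-4.906: |R|=1.50949 >1
So |R|<1 on (-4.4444, 0).

z* = -4.4444.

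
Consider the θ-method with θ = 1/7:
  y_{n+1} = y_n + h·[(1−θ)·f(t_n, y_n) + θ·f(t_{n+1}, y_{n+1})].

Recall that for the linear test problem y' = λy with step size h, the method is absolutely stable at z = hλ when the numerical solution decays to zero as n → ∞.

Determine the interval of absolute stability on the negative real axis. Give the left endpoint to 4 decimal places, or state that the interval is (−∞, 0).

With y'=λy (z=hλ):
  y_{n+1} = y_n + z·[6/7·y_n + 1/7·y_{n+1}] ⇒ (1 − 1/7z)y_{n+1} = (1 + 6/7z)y_n
  ⇒ R(z) = (1 + 6/7z)/(1 − 1/7z).

Solve |R(x)|<1 on ℝ⁻.
x=-1.39: |R|=0.1597
R=−1: 1+6/7x = −1+1/7x ⇒ -5/7x=2 ⇒ x=2/(-5/7)=-2.8000
Confirm numerically:
  x=-2.247: |R|=0.70098 <1
  x=-2.163: |R|=0.65241 <1
  x=-1.805: |R|=0.43498 <1
  x=-1.433: |R|=0.18949 <1
  x=-3.318: |R|=1.25102 >1
  x=-3.177: |R|=1.18522 >1
Interval (-2.8000, 0).

z∈(-2.8000,0).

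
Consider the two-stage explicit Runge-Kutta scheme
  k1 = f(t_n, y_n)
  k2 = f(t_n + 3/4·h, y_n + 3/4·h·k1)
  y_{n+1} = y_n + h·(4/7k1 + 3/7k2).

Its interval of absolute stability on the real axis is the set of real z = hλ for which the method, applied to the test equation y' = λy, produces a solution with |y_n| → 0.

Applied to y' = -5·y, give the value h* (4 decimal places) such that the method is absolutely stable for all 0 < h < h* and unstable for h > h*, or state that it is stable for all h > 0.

On y'=λy, z=hλ:
  k1=λy_n ⇒ h·k1=z·y_n;  k2=λ(1+3/4z)y_n ⇒ h·k2=z(1+3/4z)y_n
  y_{n+1}/y_n = 1 + 4/7z + 3/7z(1+3/4z) = 1 + z + 9/28z²
  so R(z) = 1 + z + 9/28z².

Solve |R(x)|<1 on ℝ⁻.
x=-1.7: |R|=0.2289
R=1: x+9/28x²=0 ⇒ x=−28/9=-3.1111; min R=1−1/(4·9/28)=0.2222>−1
Confirm numerically:
  x=-2.565: |R|=0.54975 <1
  x=-2.508: |R|=0.51381 <1
  x=-2.456: |R|=0.48284 <1
  x=-1.282: |R|=0.24628 <1
  x=-3.576: |R|=1.53436 >1
  x=-3.227: |R|=1.12021 >1
Interval (-3.1111, 0).

(-3.1111,0); λ=-5 ⇒ h* = (28/9)/5 = 0.6222.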